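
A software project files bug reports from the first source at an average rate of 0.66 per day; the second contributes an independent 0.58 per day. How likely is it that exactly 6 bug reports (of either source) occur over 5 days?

Independent Poisson processes superpose: combined rate λ = 0.66 + 0.58 = 1.24 per day.
Over the interval, μ = 1.24 × 5 = 6.2 (5 days).
P(N = 6) = e^(−6.2) · 6.2^6/6! ≈ 0.1601.

0.1601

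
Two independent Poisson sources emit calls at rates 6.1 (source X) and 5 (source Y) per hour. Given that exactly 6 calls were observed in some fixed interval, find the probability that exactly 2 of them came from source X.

0.1865

Given the total, each event is independently from source X with probability p = λ_X/(λ_X+λ_Y) = 6.1/11.1 ≈ 0.5495.
So K ~ Binomial(6, 6.1/11.1): P(K = 2) = C(6,2) · (6.1/11.1)^2 · (5/11.1)^4 ≈ 0.1865.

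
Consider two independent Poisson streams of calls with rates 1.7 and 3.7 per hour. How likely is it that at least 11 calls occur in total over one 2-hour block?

0.5160

Independent Poisson processes superpose: combined rate λ = 1.7 + 3.7 = 5.4 per hour.
Over the interval, μ = 5.4 × 2 = 10.8 (a 2-hour block = 2 hours).
P(N ≥ 11) = 1 − P(N ≤ 10) ≈ 0.5160.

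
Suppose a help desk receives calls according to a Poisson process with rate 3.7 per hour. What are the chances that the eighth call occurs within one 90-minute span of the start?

Over the interval, μ = 3.7 × 1.5 = 5.55 (a 90-minute span = 1.5 hours).
The eighth arrival falls in the interval iff at least 8 events occur there: P(S_8 ≤ t) = P(N ≥ 8) = 1 − P(N ≤ 7) ≈ 0.1967.

0.1967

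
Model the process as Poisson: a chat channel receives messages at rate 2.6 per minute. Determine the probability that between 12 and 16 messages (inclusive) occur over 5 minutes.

0.4823

Over the interval, μ = 2.6 × 5 = 13 (5 minutes).
P(12 ≤ N ≤ 16) = Σ_{j=12}^{16} e^(−13) · 13^j/j! ≈ 0.4823.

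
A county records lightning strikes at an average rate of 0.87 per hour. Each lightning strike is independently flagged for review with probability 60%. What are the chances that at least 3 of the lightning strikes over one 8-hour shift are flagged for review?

0.7866

Thinning: the lightning strikes that are flagged for review themselves form a Poisson process with rate 0.6 × 0.87 = 0.522 per hour.
Over the interval, μ = 0.522 × 8 = 4.176 (an 8-hour shift = 8 hours).
P(N ≥ 3) = 1 − P(N ≤ 2) ≈ 0.7866.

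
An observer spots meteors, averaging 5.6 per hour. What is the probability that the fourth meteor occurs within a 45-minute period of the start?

0.6046

Over the interval, μ = 5.6 × 0.75 = 4.2 (a 45-minute period = 0.75 hours).
The fourth arrival falls in the interval iff at least 4 events occur there: P(S_4 ≤ t) = P(N ≥ 4) = 1 − P(N ≤ 3) ≈ 0.6046.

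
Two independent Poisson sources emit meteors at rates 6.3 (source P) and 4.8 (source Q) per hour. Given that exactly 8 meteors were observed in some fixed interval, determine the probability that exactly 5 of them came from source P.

Given the total, each event is independently from source P with probability p = λ_P/(λ_P+λ_Q) = 6.3/11.1 ≈ 0.5676.
So K ~ Binomial(8, 6.3/11.1): P(K = 5) = C(8,5) · (6.3/11.1)^5 · (4.8/11.1)^3 ≈ 0.2667.

0.2667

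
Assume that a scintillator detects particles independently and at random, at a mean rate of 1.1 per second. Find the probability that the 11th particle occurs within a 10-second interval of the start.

0.5401

Over the interval, μ = 1.1 × 10 = 11 (a 10-second interval = 10 seconds).
The 11th arrival falls in the interval iff at least 11 events occur there: P(S_11 ≤ t) = P(N ≥ 11) = 1 − P(N ≤ 10) ≈ 0.5401.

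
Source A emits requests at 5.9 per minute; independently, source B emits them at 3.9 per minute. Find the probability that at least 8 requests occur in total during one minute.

Independent Poisson processes superpose: combined rate λ = 5.9 + 3.9 = 9.8 per minute.
So μ = 9.8.
P(N ≥ 8) = 1 − P(N ≤ 7) ≈ 0.7612.

0.7612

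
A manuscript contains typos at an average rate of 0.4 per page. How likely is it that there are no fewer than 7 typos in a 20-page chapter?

0.6866

Over the interval, μ = 0.4 × 20 = 8 (a 20-page chapter = 20 pages).
P(N ≥ 7) = 1 − P(N ≤ 6) = 1 − Σ_{j=0}^{6} e^(−μ) μ^j/j! ≈ 0.6866.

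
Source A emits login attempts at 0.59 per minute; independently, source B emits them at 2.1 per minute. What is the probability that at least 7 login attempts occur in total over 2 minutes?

0.2952

Independent Poisson processes superpose: combined rate λ = 0.59 + 2.1 = 2.69 per minute.
Over the interval, μ = 2.69 × 2 = 5.38 (2 minutes).
P(N ≥ 7) = 1 − P(N ≤ 6) ≈ 0.2952.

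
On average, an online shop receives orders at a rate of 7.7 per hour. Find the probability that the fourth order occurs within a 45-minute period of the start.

Over the interval, μ = 7.7 × 0.75 = 5.775 (a 45-minute period = 0.75 hours).
The fourth arrival falls in the interval iff at least 4 events occur there: P(S_4 ≤ t) = P(N ≥ 4) = 1 − P(N ≤ 3) ≈ 0.8276.

0.8276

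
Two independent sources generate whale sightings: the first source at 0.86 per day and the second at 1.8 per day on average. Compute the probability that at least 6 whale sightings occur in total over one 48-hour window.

Independent Poisson processes superpose: combined rate λ = 0.86 + 1.8 = 2.66 per day.
Over the interval, μ = 2.66 × 2 = 5.32 (a 48-hour window = 2 days).
P(N ≥ 6) = 1 − P(N ≤ 5) ≈ 0.4400.

0.4400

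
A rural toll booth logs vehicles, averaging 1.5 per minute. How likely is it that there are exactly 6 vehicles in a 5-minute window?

0.1367

Over the interval, μ = 1.5 × 5 = 7.5 (a 5-minute window = 5 minutes).
P(N = 6) = e^(−μ) μ^6/6! = e^(−7.5) · 7.5^6/720 ≈ 0.1367.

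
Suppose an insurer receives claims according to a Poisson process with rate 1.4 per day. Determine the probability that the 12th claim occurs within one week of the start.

0.2807

Over the interval, μ = 1.4 × 7 = 9.8 (a week = 7 days).
The 12th arrival falls in the interval iff at least 12 events occur there: P(S_12 ≤ t) = P(N ≥ 12) = 1 − P(N ≤ 11) ≈ 0.2807.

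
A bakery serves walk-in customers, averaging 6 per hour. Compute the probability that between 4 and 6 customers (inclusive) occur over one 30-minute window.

0.3193

Over the interval, μ = 6 × 0.5 = 3 (a 30-minute window = 0.5 hours).
P(4 ≤ N ≤ 6) = Σ_{j=4}^{6} e^(−3) · 3^j/j! ≈ 0.3193.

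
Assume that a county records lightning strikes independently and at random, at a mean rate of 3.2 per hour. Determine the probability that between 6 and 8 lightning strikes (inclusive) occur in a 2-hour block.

Over the interval, μ = 3.2 × 2 = 6.4 (a 2-hour block = 2 hours).
P(6 ≤ N ≤ 8) = Σ_{j=6}^{8} e^(−6.4) · 6.4^j/j! ≈ 0.4196.

0.4196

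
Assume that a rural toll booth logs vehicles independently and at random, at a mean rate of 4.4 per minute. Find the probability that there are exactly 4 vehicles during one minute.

0.1917

With mean μ = 4.4 per minute,
P(N = 4) = e^(−μ) μ^4/4! = e^(−4.4) · 4.4^4/24 ≈ 0.1917.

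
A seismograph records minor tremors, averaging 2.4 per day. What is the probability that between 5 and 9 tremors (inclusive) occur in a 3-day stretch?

Over the interval, μ = 2.4 × 3 = 7.2 (a 3-day stretch = 3 days).
P(5 ≤ N ≤ 9) = Σ_{j=5}^{9} e^(−7.2) · 7.2^j/j! ≈ 0.6541.

0.6541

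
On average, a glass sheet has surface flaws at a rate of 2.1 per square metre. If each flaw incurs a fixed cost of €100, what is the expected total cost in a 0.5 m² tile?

€105

E[N] = 2.1 × 0.5 = 1.05 (a 0.5 m² tile = 0.5 square metres); E[cost] = 1.05 × €100 = €105.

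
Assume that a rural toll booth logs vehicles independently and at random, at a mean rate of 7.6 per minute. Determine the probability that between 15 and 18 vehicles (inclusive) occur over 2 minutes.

0.3598

Over the interval, μ = 7.6 × 2 = 15.2 (2 minutes).
P(15 ≤ N ≤ 18) = Σ_{j=15}^{18} e^(−15.2) · 15.2^j/j! ≈ 0.3598.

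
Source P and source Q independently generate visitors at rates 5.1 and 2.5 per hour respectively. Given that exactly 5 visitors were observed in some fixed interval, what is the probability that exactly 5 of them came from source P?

0.1361

Given the total, each event is independently from source P with probability p = λ_P/(λ_P+λ_Q) = 5.1/7.6 ≈ 0.6711.
So K ~ Binomial(5, 5.1/7.6): P(K = 5) = C(5,5) · (5.1/7.6)^5 · (2.5/7.6)^0 ≈ 0.1361.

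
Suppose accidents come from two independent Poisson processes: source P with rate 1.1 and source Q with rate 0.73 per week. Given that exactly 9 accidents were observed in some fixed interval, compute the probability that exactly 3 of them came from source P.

Given the total, each event is independently from source P with probability p = λ_P/(λ_P+λ_Q) = 1.1/1.83 ≈ 0.6011.
So K ~ Binomial(9, 1.1/1.83): P(K = 3) = C(9,3) · (1.1/1.83)^3 · (0.73/1.83)^6 ≈ 0.0735.

0.0735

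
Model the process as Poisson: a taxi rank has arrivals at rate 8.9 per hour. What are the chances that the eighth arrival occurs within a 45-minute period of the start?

Over the interval, μ = 8.9 × 0.75 = 6.675 (a 45-minute period = 0.75 hours).
The eighth arrival falls in the interval iff at least 8 events occur there: P(S_8 ≤ t) = P(N ≥ 8) = 1 − P(N ≤ 7) ≈ 0.3530.

0.3530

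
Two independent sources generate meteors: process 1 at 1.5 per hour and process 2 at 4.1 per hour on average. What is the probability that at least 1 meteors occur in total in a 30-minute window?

0.9392

Independent Poisson processes superpose: combined rate λ = 1.5 + 4.1 = 5.6 per hour.
Over the interval, μ = 5.6 × 0.5 = 2.8 (a 30-minute window = 0.5 hours).
P(N ≥ 1) = 1 − P(N ≤ 0) ≈ 0.9392.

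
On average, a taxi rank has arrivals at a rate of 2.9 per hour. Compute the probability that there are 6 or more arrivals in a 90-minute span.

Over the interval, μ = 2.9 × 1.5 = 4.35 (a 90-minute span = 1.5 hours).
P(N ≥ 6) = 1 − P(N ≤ 5) = 1 − Σ_{j=0}^{5} e^(−μ) μ^j/j! ≈ 0.2717.

0.2717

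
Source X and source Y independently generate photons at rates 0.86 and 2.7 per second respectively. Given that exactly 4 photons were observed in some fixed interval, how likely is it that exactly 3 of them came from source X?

0.0428

Given the total, each event is independently from source X with probability p = λ_X/(λ_X+λ_Y) = 0.86/3.56 ≈ 0.2416.
So K ~ Binomial(4, 0.86/3.56): P(K = 3) = C(4,3) · (0.86/3.56)^3 · (2.7/3.56)^1 ≈ 0.0428.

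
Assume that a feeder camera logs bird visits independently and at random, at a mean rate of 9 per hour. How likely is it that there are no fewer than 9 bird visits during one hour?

0.5443

With mean μ = 9 per hour,
P(N ≥ 9) = 1 − P(N ≤ 8) = 1 − Σ_{j=0}^{8} e^(−μ) μ^j/j! ≈ 0.5443.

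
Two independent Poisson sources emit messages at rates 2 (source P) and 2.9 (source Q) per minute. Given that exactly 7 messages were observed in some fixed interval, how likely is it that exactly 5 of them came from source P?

0.0833

Given the total, each event is independently from source P with probability p = λ_P/(λ_P+λ_Q) = 2/4.9 ≈ 0.4082.
So K ~ Binomial(7, 2/4.9): P(K = 5) = C(7,5) · (2/4.9)^5 · (2.9/4.9)^2 ≈ 0.0833.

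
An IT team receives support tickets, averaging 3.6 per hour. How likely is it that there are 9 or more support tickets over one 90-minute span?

Over the interval, μ = 3.6 × 1.5 = 5.4 (a 90-minute span = 1.5 hours).
P(N ≥ 9) = 1 − P(N ≤ 8) = 1 − Σ_{j=0}^{8} e^(−μ) μ^j/j! ≈ 0.0973.

0.0973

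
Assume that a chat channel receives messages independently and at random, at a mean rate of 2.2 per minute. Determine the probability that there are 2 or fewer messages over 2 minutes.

0.1851

Over the interval, μ = 2.2 × 2 = 4.4 (2 minutes).
P(N ≤ 2) = Σ_{j=0}^{2} e^(−μ) μ^j/j! ≈ 0.1851.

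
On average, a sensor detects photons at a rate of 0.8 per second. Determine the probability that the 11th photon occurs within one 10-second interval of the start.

Over the interval, μ = 0.8 × 10 = 8 (a 10-second interval = 10 seconds).
The 11th arrival falls in the interval iff at least 11 events occur there: P(S_11 ≤ t) = P(N ≥ 11) = 1 − P(N ≤ 10) ≈ 0.1841.

0.1841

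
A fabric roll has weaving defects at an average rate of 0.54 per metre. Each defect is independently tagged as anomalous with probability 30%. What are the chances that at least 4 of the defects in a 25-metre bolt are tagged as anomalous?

Thinning: the defects that are tagged as anomalous themselves form a Poisson process with rate 0.3 × 0.54 = 0.162 per metre.
Over the interval, μ = 0.162 × 25 = 4.05 (a 25-metre bolt = 25 metres).
P(N ≥ 4) = 1 − P(N ≤ 3) ≈ 0.5762.

0.5762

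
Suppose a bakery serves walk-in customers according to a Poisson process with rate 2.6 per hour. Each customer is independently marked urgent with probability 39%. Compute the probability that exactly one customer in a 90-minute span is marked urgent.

0.3323

Thinning: the customers that are marked urgent themselves form a Poisson process with rate 0.39 × 2.6 = 1.014 per hour.
Over the interval, μ = 1.014 × 1.5 = 1.521 (a 90-minute span = 1.5 hours).
P(N = 1) = e^(−1.521) · 1.521^1/1! ≈ 0.3323.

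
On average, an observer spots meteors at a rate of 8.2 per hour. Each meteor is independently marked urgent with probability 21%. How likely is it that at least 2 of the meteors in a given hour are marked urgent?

Thinning: the meteors that are marked urgent themselves form a Poisson process with rate 0.21 × 8.2 = 1.722 per hour.
So μ = 1.722.
P(N ≥ 2) = 1 − P(N ≤ 1) ≈ 0.5136.

0.5136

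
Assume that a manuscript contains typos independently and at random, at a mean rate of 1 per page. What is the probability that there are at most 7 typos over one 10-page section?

Over the interval, μ = 1 × 10 = 10 (a 10-page section = 10 pages).
P(N ≤ 7) = Σ_{j=0}^{7} e^(−μ) μ^j/j! ≈ 0.2202.

0.2202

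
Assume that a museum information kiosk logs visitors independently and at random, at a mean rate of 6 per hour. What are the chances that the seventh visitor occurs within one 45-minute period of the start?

Over the interval, μ = 6 × 0.75 = 4.5 (a 45-minute period = 0.75 hours).
The seventh arrival falls in the interval iff at least 7 events occur there: P(S_7 ≤ t) = P(N ≥ 7) = 1 − P(N ≤ 6) ≈ 0.1689.

0.1689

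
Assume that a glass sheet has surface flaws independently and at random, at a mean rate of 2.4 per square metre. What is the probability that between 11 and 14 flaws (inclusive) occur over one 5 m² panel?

0.4248

Over the interval, μ = 2.4 × 5 = 12 (a 5 m² panel = 5 square metres).
P(11 ≤ N ≤ 14) = Σ_{j=11}^{14} e^(−12) · 12^j/j! ≈ 0.4248.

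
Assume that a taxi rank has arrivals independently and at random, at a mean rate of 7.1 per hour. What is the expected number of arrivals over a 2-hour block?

E[N] = λt = 7.1 × 2 = 14.2 (a 2-hour block = 2 hours).

14.2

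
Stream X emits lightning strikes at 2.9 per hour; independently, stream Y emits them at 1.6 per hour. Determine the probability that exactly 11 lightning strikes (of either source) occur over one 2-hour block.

Independent Poisson processes superpose: combined rate λ = 2.9 + 1.6 = 4.5 per hour.
Over the interval, μ = 4.5 × 2 = 9 (a 2-hour block = 2 hours).
P(N = 11) = e^(−9) · 9^11/11! ≈ 0.0970.

0.0970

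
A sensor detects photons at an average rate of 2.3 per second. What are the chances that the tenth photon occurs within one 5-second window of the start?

Over the interval, μ = 2.3 × 5 = 11.5 (a 5-second window = 5 seconds).
The tenth arrival falls in the interval iff at least 10 events occur there: P(S_10 ≤ t) = P(N ≥ 10) = 1 − P(N ≤ 9) ≈ 0.7112.

0.7112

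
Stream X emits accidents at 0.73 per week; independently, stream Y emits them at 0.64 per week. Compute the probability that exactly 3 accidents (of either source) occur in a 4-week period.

Independent Poisson processes superpose: combined rate λ = 0.73 + 0.64 = 1.37 per week.
Over the interval, μ = 1.37 × 4 = 5.48 (a 4-week period = 4 weeks).
P(N = 3) = e^(−5.48) · 5.48^3/3! ≈ 0.1144.

0.1144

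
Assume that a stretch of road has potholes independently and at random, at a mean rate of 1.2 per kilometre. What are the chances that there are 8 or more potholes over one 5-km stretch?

0.2560

Over the interval, μ = 1.2 × 5 = 6 (a 5-km stretch = 5 kilometres).
P(N ≥ 8) = 1 − P(N ≤ 7) = 1 − Σ_{j=0}^{7} e^(−μ) μ^j/j! ≈ 0.2560.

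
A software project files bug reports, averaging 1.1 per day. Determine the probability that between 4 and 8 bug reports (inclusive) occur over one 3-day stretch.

Over the interval, μ = 1.1 × 3 = 3.3 (a 3-day stretch = 3 days).
P(4 ≤ N ≤ 8) = Σ_{j=4}^{8} e^(−3.3) · 3.3^j/j! ≈ 0.4127.

0.4127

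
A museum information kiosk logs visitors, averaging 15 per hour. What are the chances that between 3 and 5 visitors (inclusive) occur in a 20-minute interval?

0.4913

Over the interval, μ = 15 × 1/3 = 5 (a 20-minute interval = 1/3 hours).
P(3 ≤ N ≤ 5) = Σ_{j=3}^{5} e^(−5) · 5^j/j! ≈ 0.4913.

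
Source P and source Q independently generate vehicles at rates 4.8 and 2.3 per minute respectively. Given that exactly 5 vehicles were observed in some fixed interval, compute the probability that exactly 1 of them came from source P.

0.0372

Given the total, each event is independently from source P with probability p = λ_P/(λ_P+λ_Q) = 4.8/7.1 ≈ 0.6761.
So K ~ Binomial(5, 4.8/7.1): P(K = 1) = C(5,1) · (4.8/7.1)^1 · (2.3/7.1)^4 ≈ 0.0372.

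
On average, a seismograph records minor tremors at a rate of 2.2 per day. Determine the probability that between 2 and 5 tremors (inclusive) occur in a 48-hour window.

0.6536

Over the interval, μ = 2.2 × 2 = 4.4 (a 48-hour window = 2 days).
P(2 ≤ N ≤ 5) = Σ_{j=2}^{5} e^(−4.4) · 4.4^j/j! ≈ 0.6536.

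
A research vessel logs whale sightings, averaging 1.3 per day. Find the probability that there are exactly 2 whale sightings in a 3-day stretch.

0.1539

Over the interval, μ = 1.3 × 3 = 3.9 (a 3-day stretch = 3 days).
P(N = 2) = e^(−μ) μ^2/2! = e^(−3.9) · 3.9^2/2 ≈ 0.1539.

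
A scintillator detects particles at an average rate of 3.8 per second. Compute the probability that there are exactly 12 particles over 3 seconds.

0.1126

Over the interval, μ = 3.8 × 3 = 11.4 (3 seconds).
P(N = 12) = e^(−μ) μ^12/12! = e^(−11.4) · 11.4^12/479001600 ≈ 0.1126.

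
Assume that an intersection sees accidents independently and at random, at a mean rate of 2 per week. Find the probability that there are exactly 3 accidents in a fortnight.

Over the interval, μ = 2 × 2 = 4 (a fortnight = 2 weeks).
P(N = 3) = e^(−μ) μ^3/3! = e^(−4) · 4^3/6 ≈ 0.1954.

0.1954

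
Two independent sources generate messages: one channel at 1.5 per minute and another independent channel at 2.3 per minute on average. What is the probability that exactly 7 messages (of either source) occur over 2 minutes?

0.1454

Independent Poisson processes superpose: combined rate λ = 1.5 + 2.3 = 3.8 per minute.
Over the interval, μ = 3.8 × 2 = 7.6 (2 minutes).
P(N = 7) = e^(−7.6) · 7.6^7/7! ≈ 0.1454.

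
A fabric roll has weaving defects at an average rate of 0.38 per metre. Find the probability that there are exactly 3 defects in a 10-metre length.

0.2046

Over the interval, μ = 0.38 × 10 = 3.8 (a 10-metre length = 10 metres).
P(N = 3) = e^(−μ) μ^3/3! = e^(−3.8) · 3.8^3/6 ≈ 0.2046.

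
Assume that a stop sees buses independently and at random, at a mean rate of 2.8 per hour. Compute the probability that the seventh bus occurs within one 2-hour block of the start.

0.3297

Over the interval, μ = 2.8 × 2 = 5.6 (a 2-hour block = 2 hours).
The seventh arrival falls in the interval iff at least 7 events occur there: P(S_7 ≤ t) = P(N ≥ 7) = 1 − P(N ≤ 6) ≈ 0.3297.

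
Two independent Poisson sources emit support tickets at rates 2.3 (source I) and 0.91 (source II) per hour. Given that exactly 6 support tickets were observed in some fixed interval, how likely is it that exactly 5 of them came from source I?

Given the total, each event is independently from source I with probability p = λ_I/(λ_I+λ_II) = 2.3/3.21 ≈ 0.7165.
So K ~ Binomial(6, 2.3/3.21): P(K = 5) = C(6,5) · (2.3/3.21)^5 · (0.91/3.21)^1 ≈ 0.3212.

0.3212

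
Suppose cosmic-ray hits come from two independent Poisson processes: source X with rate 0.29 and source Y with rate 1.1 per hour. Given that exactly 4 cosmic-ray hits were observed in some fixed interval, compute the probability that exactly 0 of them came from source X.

0.3922

Given the total, each event is independently from source X with probability p = λ_X/(λ_X+λ_Y) = 0.29/1.39 ≈ 0.2086.
So K ~ Binomial(4, 0.29/1.39): P(K = 0) = C(4,0) · (0.29/1.39)^0 · (1.1/1.39)^4 ≈ 0.3922.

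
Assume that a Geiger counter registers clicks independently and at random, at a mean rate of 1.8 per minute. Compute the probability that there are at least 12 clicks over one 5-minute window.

0.1970

Over the interval, μ = 1.8 × 5 = 9 (a 5-minute window = 5 minutes).
P(N ≥ 12) = 1 − P(N ≤ 11) = 1 − Σ_{j=0}^{11} e^(−μ) μ^j/j! ≈ 0.1970.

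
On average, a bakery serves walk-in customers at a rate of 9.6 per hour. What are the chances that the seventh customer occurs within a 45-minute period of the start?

0.5796

Over the interval, μ = 9.6 × 0.75 = 7.2 (a 45-minute period = 0.75 hours).
The seventh arrival falls in the interval iff at least 7 events occur there: P(S_7 ≤ t) = P(N ≥ 7) = 1 − P(N ≤ 6) ≈ 0.5796.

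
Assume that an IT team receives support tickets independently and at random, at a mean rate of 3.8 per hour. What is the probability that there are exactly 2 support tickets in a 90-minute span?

0.0544

Over the interval, μ = 3.8 × 1.5 = 5.7 (a 90-minute span = 1.5 hours).
P(N = 2) = e^(−μ) μ^2/2! = e^(−5.7) · 5.7^2/2 ≈ 0.0544.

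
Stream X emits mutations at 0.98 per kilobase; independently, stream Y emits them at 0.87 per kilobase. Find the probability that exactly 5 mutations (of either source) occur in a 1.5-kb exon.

0.0855

Independent Poisson processes superpose: combined rate λ = 0.98 + 0.87 = 1.85 per kilobase.
Over the interval, μ = 1.85 × 1.5 = 2.775 (a 1.5-kb exon = 1.5 kilobases).
P(N = 5) = e^(−2.775) · 2.775^5/5! ≈ 0.0855.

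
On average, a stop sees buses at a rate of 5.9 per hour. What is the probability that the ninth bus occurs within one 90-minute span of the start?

Over the interval, μ = 5.9 × 1.5 = 8.85 (a 90-minute span = 1.5 hours).
The ninth arrival falls in the interval iff at least 9 events occur there: P(S_9 ≤ t) = P(N ≥ 9) = 1 − P(N ≤ 8) ≈ 0.5244.

0.5244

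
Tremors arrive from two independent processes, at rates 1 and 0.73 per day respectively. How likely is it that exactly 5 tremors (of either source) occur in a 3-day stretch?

Independent Poisson processes superpose: combined rate λ = 1 + 0.73 = 1.73 per day.
Over the interval, μ = 1.73 × 3 = 5.19 (a 3-day stretch = 3 days).
P(N = 5) = e^(−5.19) · 5.19^5/5! ≈ 0.1749.

0.1749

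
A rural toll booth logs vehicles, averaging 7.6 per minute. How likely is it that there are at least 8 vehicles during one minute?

With mean μ = 7.6 per minute,
P(N ≥ 8) = 1 − P(N ≤ 7) = 1 − Σ_{j=0}^{7} e^(−μ) μ^j/j! ≈ 0.4900.

0.4900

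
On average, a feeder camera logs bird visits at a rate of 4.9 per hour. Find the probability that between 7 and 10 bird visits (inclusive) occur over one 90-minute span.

Over the interval, μ = 4.9 × 1.5 = 7.35 (a 90-minute span = 1.5 hours).
P(7 ≤ N ≤ 10) = Σ_{j=7}^{10} e^(−7.35) · 7.35^j/j! ≈ 0.4758.

0.4758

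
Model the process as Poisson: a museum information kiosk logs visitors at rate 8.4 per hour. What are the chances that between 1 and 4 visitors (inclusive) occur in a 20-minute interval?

Over the interval, μ = 8.4 × 1/3 = 2.8 (a 20-minute interval = 1/3 hours).
P(1 ≤ N ≤ 4) = Σ_{j=1}^{4} e^(−2.8) · 2.8^j/j! ≈ 0.7869.

0.7869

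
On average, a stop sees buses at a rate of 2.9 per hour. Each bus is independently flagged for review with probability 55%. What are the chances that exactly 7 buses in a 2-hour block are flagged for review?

Thinning: the buses that are flagged for review themselves form a Poisson process with rate 0.55 × 2.9 = 1.595 per hour.
Over the interval, μ = 1.595 × 2 = 3.19 (a 2-hour block = 2 hours).
P(N = 7) = e^(−3.19) · 3.19^7/7! ≈ 0.0275.

0.0275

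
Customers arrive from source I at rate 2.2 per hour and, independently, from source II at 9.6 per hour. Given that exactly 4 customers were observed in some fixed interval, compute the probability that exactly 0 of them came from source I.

Given the total, each event is independently from source I with probability p = λ_I/(λ_I+λ_II) = 2.2/11.8 ≈ 0.1864.
So K ~ Binomial(4, 2.2/11.8): P(K = 0) = C(4,0) · (2.2/11.8)^0 · (9.6/11.8)^4 ≈ 0.4381.

0.4381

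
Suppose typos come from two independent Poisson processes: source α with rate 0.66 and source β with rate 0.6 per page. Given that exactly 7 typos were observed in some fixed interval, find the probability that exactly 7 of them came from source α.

Given the total, each event is independently from source α with probability p = λ_α/(λ_α+λ_β) = 0.66/1.26 ≈ 0.5238.
So K ~ Binomial(7, 0.66/1.26): P(K = 7) = C(7,7) · (0.66/1.26)^7 · (0.6/1.26)^0 ≈ 0.0108.

0.0108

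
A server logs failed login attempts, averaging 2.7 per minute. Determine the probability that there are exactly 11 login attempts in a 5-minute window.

0.0932

Over the interval, μ = 2.7 × 5 = 13.5 (a 5-minute window = 5 minutes).
P(N = 11) = e^(−μ) μ^11/11! = e^(−13.5) · 13.5^11/39916800 ≈ 0.0932.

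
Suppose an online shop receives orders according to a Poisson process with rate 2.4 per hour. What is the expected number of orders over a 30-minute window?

E[N] = λt = 2.4 × 0.5 = 1.2 (a 30-minute window = 0.5 hours).

1.2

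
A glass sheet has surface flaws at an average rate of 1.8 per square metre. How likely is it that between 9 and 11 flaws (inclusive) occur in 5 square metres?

Over the interval, μ = 1.8 × 5 = 9 (5 square metres).
P(9 ≤ N ≤ 11) = Σ_{j=9}^{11} e^(−9) · 9^j/j! ≈ 0.3474.

0.3474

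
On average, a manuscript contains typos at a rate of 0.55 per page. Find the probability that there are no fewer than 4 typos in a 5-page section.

0.2970

Over the interval, μ = 0.55 × 5 = 2.75 (a 5-page section = 5 pages).
P(N ≥ 4) = 1 − P(N ≤ 3) = 1 − Σ_{j=0}^{3} e^(−μ) μ^j/j! ≈ 0.2970.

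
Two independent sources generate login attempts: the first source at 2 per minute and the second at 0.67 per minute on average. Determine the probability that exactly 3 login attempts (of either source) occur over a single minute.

Independent Poisson processes superpose: combined rate λ = 2 + 0.67 = 2.67 per minute.
So μ = 2.67.
P(N = 3) = e^(−2.67) · 2.67^3/3! ≈ 0.2197.

0.2197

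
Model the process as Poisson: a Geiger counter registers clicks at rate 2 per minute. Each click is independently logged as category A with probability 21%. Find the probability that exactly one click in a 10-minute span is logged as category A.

0.0630

Thinning: the clicks that are logged as category A themselves form a Poisson process with rate 0.21 × 2 = 0.42 per minute.
Over the interval, μ = 0.42 × 10 = 4.2 (a 10-minute span = 10 minutes).
P(N = 1) = e^(−4.2) · 4.2^1/1! ≈ 0.0630.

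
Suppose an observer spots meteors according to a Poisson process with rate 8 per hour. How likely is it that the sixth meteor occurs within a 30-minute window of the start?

Over the interval, μ = 8 × 0.5 = 4 (a 30-minute window = 0.5 hours).
The sixth arrival falls in the interval iff at least 6 events occur there: P(S_6 ≤ t) = P(N ≥ 6) = 1 − P(N ≤ 5) ≈ 0.2149.

0.2149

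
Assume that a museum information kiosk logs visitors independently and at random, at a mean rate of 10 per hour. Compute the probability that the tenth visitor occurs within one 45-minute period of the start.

Over the interval, μ = 10 × 0.75 = 7.5 (a 45-minute period = 0.75 hours).
The tenth arrival falls in the interval iff at least 10 events occur there: P(S_10 ≤ t) = P(N ≥ 10) = 1 − P(N ≤ 9) ≈ 0.2236.

0.2236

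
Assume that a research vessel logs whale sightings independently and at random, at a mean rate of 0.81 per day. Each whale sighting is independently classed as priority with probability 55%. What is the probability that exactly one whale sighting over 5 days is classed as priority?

0.2401

Thinning: the whale sightings that are classed as priority themselves form a Poisson process with rate 0.55 × 0.81 = 0.4455 per day.
Over the interval, μ = 0.4455 × 5 = 2.2275 (5 days).
P(N = 1) = e^(−2.2275) · 2.2275^1/1! ≈ 0.2401.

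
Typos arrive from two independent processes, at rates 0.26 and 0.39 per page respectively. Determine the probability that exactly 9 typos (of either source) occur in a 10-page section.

Independent Poisson processes superpose: combined rate λ = 0.26 + 0.39 = 0.65 per page.
Over the interval, μ = 0.65 × 10 = 6.5 (a 10-page section = 10 pages).
P(N = 9) = e^(−6.5) · 6.5^9/9! ≈ 0.0858.

0.0858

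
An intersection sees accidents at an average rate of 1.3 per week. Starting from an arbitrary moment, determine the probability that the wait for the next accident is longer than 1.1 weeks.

0.2393

The wait for the next event is exponential with rate λ = 1.3 per week.
P(T > 1.1) = e^(−λt) = e^(−1.3 × 1.1) = e^(−1.43) ≈ 0.2393.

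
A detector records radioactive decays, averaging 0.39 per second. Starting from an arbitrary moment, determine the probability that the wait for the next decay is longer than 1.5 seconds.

The wait for the next event is exponential with rate λ = 0.39 per second.
P(T > 1.5) = e^(−λt) = e^(−0.39 × 1.5) = e^(−0.585) ≈ 0.5571.

0.5571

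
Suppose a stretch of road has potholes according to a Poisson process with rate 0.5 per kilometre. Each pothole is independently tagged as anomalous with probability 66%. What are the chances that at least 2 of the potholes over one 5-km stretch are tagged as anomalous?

Thinning: the potholes that are tagged as anomalous themselves form a Poisson process with rate 0.66 × 0.5 = 0.33 per kilometre.
Over the interval, μ = 0.33 × 5 = 1.65 (a 5-km stretch = 5 kilometres).
P(N ≥ 2) = 1 − P(N ≤ 1) ≈ 0.4911.

0.4911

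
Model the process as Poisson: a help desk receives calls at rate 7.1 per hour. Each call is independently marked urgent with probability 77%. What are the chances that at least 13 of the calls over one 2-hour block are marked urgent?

Thinning: the calls that are marked urgent themselves form a Poisson process with rate 0.77 × 7.1 = 5.467 per hour.
Over the interval, μ = 5.467 × 2 = 10.934 (a 2-hour block = 2 hours).
P(N ≥ 13) = 1 − P(N ≤ 12) ≈ 0.3041.

0.3041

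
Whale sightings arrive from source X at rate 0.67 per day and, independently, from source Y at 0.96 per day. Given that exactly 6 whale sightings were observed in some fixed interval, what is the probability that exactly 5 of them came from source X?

0.0415

Given the total, each event is independently from source X with probability p = λ_X/(λ_X+λ_Y) = 0.67/1.63 ≈ 0.4110.
So K ~ Binomial(6, 0.67/1.63): P(K = 5) = C(6,5) · (0.67/1.63)^5 · (0.96/1.63)^1 ≈ 0.0415.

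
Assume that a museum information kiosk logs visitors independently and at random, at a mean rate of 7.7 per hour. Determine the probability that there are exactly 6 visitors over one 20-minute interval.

Over the interval, μ = 7.7 × 1/3 ≈ 2.56667 (a 20-minute interval = 1/3 hours).
P(N = 6) = e^(−μ) μ^6/6! = e^(−2.56667) · 2.56667^6/720 ≈ 0.0305.

0.0305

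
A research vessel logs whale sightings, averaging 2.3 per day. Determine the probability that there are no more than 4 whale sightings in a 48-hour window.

Over the interval, μ = 2.3 × 2 = 4.6 (a 48-hour window = 2 days).
P(N ≤ 4) = Σ_{j=0}^{4} e^(−μ) μ^j/j! ≈ 0.5132.

0.5132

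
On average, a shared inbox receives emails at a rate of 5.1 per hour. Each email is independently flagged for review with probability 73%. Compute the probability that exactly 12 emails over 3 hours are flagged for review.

0.1110

Thinning: the emails that are flagged for review themselves form a Poisson process with rate 0.73 × 5.1 = 3.723 per hour.
Over the interval, μ = 3.723 × 3 = 11.169 (3 hours).
P(N = 12) = e^(−11.169) · 11.169^12/12! ≈ 0.1110.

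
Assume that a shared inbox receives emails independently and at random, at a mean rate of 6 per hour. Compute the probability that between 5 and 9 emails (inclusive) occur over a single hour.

0.6310

With mean μ = 6 per hour,
P(5 ≤ N ≤ 9) = Σ_{j=5}^{9} e^(−6) · 6^j/j! ≈ 0.6310.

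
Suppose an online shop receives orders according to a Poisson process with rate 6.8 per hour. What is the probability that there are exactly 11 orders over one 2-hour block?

0.0915

Over the interval, μ = 6.8 × 2 = 13.6 (a 2-hour block = 2 hours).
P(N = 11) = e^(−μ) μ^11/11! = e^(−13.6) · 13.6^11/39916800 ≈ 0.0915.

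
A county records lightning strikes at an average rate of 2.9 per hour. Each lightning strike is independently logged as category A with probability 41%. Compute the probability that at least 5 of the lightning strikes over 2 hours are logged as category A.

0.0931

Thinning: the lightning strikes that are logged as category A themselves form a Poisson process with rate 0.41 × 2.9 = 1.189 per hour.
Over the interval, μ = 1.189 × 2 = 2.378 (2 hours).
P(N ≥ 5) = 1 − P(N ≤ 4) ≈ 0.0931.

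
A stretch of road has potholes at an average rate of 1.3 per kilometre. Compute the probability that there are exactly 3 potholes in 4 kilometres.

0.1293

Over the interval, μ = 1.3 × 4 = 5.2 (4 kilometres).
P(N = 3) = e^(−μ) μ^3/3! = e^(−5.2) · 5.2^3/6 ≈ 0.1293.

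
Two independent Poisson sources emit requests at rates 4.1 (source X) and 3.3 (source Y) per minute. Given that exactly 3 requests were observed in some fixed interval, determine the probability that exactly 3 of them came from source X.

Given the total, each event is independently from source X with probability p = λ_X/(λ_X+λ_Y) = 4.1/7.4 ≈ 0.5541.
So K ~ Binomial(3, 4.1/7.4): P(K = 3) = C(3,3) · (4.1/7.4)^3 · (3.3/7.4)^0 ≈ 0.1701.

0.1701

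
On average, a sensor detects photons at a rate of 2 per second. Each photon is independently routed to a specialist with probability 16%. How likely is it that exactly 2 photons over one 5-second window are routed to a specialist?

Thinning: the photons that are routed to a specialist themselves form a Poisson process with rate 0.16 × 2 = 0.32 per second.
Over the interval, μ = 0.32 × 5 = 1.6 (a 5-second window = 5 seconds).
P(N = 2) = e^(−1.6) · 1.6^2/2! ≈ 0.2584.

0.2584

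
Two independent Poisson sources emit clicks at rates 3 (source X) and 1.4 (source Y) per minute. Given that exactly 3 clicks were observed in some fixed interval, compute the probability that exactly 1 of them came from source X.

Given the total, each event is independently from source X with probability p = λ_X/(λ_X+λ_Y) = 3/4.4 ≈ 0.6818.
So K ~ Binomial(3, 3/4.4): P(K = 1) = C(3,1) · (3/4.4)^1 · (1.4/4.4)^2 ≈ 0.2071.

0.2071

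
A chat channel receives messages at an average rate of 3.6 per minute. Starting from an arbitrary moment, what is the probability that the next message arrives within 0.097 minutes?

0.2947

Inter-arrival times are exponential with rate λ = 3.6 per minute.
P(T ≤ 0.097) = 1 − e^(−λt) = 1 − e^(−3.6 × 0.097) = 1 − e^(−0.3492) ≈ 0.2947.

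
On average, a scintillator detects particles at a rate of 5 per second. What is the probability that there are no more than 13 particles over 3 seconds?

0.3632

Over the interval, μ = 5 × 3 = 15 (3 seconds).
P(N ≤ 13) = Σ_{j=0}^{13} e^(−μ) μ^j/j! ≈ 0.3632.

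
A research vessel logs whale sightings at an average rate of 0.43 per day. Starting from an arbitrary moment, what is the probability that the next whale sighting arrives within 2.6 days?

Inter-arrival times are exponential with rate λ = 0.43 per day.
P(T ≤ 2.6) = 1 − e^(−λt) = 1 − e^(−0.43 × 2.6) = 1 − e^(−1.118) ≈ 0.6731.

0.6731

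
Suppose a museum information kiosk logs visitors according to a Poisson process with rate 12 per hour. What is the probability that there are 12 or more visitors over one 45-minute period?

Over the interval, μ = 12 × 0.75 = 9 (a 45-minute period = 0.75 hours).
P(N ≥ 12) = 1 − P(N ≤ 11) = 1 − Σ_{j=0}^{11} e^(−μ) μ^j/j! ≈ 0.1970.

0.1970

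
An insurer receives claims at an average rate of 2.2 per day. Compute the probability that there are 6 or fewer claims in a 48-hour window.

Over the interval, μ = 2.2 × 2 = 4.4 (a 48-hour window = 2 days).
P(N ≤ 6) = Σ_{j=0}^{6} e^(−μ) μ^j/j! ≈ 0.8436.

0.8436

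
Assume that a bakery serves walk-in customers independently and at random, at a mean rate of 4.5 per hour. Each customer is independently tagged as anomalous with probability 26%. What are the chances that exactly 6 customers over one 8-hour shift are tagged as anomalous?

0.0804

Thinning: the customers that are tagged as anomalous themselves form a Poisson process with rate 0.26 × 4.5 = 1.17 per hour.
Over the interval, μ = 1.17 × 8 = 9.36 (an 8-hour shift = 8 hours).
P(N = 6) = e^(−9.36) · 9.36^6/6! ≈ 0.0804.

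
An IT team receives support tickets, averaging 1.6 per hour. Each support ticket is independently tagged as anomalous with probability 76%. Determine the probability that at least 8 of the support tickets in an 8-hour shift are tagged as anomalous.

0.7543

Thinning: the support tickets that are tagged as anomalous themselves form a Poisson process with rate 0.76 × 1.6 = 1.216 per hour.
Over the interval, μ = 1.216 × 8 = 9.728 (an 8-hour shift = 8 hours).
P(N ≥ 8) = 1 − P(N ≤ 7) ≈ 0.7543.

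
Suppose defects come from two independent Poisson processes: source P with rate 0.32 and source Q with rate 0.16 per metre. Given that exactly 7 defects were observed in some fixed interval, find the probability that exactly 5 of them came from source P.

0.3073

Given the total, each event is independently from source P with probability p = λ_P/(λ_P+λ_Q) = 0.32/0.48 ≈ 0.6667.
So K ~ Binomial(7, 0.32/0.48): P(K = 5) = C(7,5) · (0.32/0.48)^5 · (0.16/0.48)^2 ≈ 0.3073.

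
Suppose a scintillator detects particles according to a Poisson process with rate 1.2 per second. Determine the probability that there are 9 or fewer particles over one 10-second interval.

0.2424

Over the interval, μ = 1.2 × 10 = 12 (a 10-second interval = 10 seconds).
P(N ≤ 9) = Σ_{j=0}^{9} e^(−μ) μ^j/j! ≈ 0.2424.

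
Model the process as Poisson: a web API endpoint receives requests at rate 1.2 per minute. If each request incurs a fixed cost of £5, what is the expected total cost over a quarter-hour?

E[N] = 1.2 × 15 = 18 (a quarter-hour = 15 minutes); E[cost] = 18 × £5 = £90.

£90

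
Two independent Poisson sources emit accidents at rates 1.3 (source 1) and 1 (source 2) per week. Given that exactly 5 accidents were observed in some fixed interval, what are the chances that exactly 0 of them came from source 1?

0.0155

Given the total, each event is independently from source 1 with probability p = λ_1/(λ_1+λ_2) = 1.3/2.3 ≈ 0.5652.
So K ~ Binomial(5, 1.3/2.3): P(K = 0) = C(5,0) · (1.3/2.3)^0 · (1/2.3)^5 ≈ 0.0155.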